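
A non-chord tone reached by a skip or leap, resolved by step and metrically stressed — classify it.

Approach: by leap. Departure: by step. Metric position: strong.
Leap in, step out, in a metrically strong position — an appoggiatura. (It is the mirror image of the escape tone, which steps in and leaps out from a weak position.)

Appoggiatura.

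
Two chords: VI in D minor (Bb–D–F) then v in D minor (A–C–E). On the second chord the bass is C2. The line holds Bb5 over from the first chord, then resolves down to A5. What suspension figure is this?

At the second chord the bass is C2. The suspended Bb5 lies a seventh above the bass; after resolving down by step to A5, the interval above the bass becomes a sixth.
Suspension figures are named by those two intervals: 7–6.

7–6 suspension.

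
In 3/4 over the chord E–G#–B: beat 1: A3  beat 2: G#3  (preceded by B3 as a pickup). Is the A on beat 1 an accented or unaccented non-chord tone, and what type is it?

Accented passing tone.

The harmony at that moment is E major triad (E, G#, B); A3 is not a chord tone.
It is approached by step down from B3 and left by step down to G#3.
Step in, step out in the same direction — a passing tone.
It falls on the downbeat, so it is accented.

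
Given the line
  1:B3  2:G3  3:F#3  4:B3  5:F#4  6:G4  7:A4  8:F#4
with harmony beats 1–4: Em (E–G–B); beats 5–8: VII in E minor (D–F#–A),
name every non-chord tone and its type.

The harmony at that moment is E minor triad (E, G, B); F#3 is not a chord tone.
It is approached by step down from G3 and left by leap up to B3.
Step in, leap out — an escape tone.
The harmony at that moment is D major triad (D, F#, A); G4 is not a chord tone.
It is approached by step up from F#4 and left by step up to A4.
Step in, step out in the same direction — a passing tone.

F#3 (beat 3) — escape tone; G4 (beat 6) — passing tone.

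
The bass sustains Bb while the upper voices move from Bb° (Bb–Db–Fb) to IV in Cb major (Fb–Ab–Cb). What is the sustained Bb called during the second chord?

The harmony at that moment is Fb major triad (Fb, Ab, Cb); Bb is not a chord tone.
It is held over (the same pitch as the preceding Bb) and then sustained as the same pitch into the next harmony.
Sustained through a change of harmony — a pedal tone.

Pedal tone (pedal point).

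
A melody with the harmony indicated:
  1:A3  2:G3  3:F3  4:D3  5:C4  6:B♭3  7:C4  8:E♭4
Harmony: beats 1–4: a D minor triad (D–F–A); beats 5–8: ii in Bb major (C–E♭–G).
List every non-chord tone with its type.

G3 (beat 2) — passing tone; B♭3 (beat 6) — neighbor tone.

The harmony at that moment is D minor triad (D, F, A); G3 is not a chord tone.
It is approached by step down from A3 and left by step down to F3.
Step in, step out in the same direction — a passing tone.
The harmony at that moment is C minor triad (C, E♭, G); B♭3 is not a chord tone.
It is approached by step down from C4 and left by step up to C4.
Step away and step back to the same note — a neighbor tone (lower neighbor).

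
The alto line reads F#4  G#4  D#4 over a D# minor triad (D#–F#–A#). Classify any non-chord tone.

The harmony at that moment is D# minor triad (D#, F#, A#); G#4 is not a chord tone.
It is approached by step up from F#4 and left by leap down to D#4.
Step in, leap out — an escape tone.

G#4 is an escape tone.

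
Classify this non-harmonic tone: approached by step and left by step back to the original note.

Neighbor tone.

Approach: by step. Departure: by step in the opposite direction, back to the starting pitch.
Stepwise on both sides but reversing to return to the same chord tone — a neighbor tone. (Had it continued onward in the same direction it would be a passing tone instead.)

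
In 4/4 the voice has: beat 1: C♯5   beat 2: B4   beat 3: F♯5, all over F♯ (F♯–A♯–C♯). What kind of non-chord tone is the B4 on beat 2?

The harmony at that moment is F♯ major triad (F♯, A♯, C♯); B4 is not a chord tone.
It is approached by step down from C♯5 and left by leap up to F♯5.
Step in, leap out, on a weak beat — an escape tone.

Escape tone.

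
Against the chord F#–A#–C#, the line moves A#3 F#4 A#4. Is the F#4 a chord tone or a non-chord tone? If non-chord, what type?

F# major triad contains F#, A#, C#; F# is the root, so it is a chord tone.

Chord tone (the root of F# major triad).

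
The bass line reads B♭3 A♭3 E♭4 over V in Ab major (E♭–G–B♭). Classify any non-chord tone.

The harmony at that moment is E♭ major triad (E♭, G, B♭); A♭3 is not a chord tone.
It is approached by step down from B♭3 and left by leap up to E♭4.
Step in, leap out — an escape tone.

A♭3 is an escape tone.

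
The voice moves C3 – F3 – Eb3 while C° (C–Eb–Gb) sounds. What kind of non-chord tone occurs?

F3 is an appoggiatura.

The harmony at that moment is C diminished triad (C, Eb, Gb); F3 is not a chord tone.
It is approached by leap up from C3 and left by step down to Eb3.
Leap in, step out — an appoggiatura.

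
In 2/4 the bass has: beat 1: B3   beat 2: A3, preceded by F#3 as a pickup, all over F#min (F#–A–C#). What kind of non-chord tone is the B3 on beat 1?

Appoggiatura.

The harmony at that moment is F# minor triad (F#, A, C#); B3 is not a chord tone.
It is approached by leap up from F#3 and left by step down to A3.
Leap in, step out, metrically accented — an appoggiatura.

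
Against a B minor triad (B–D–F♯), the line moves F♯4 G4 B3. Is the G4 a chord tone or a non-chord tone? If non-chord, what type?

The harmony at that moment is B minor triad (B, D, F♯); G4 is not a chord tone.
It is approached by step up from F♯4 and left by leap down to B3.
Step in, leap out — an escape tone.

Non-chord tone — an escape tone.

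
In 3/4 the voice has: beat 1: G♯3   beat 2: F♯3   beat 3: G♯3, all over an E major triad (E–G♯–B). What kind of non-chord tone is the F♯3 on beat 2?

The harmony at that moment is E major triad (E, G♯, B); F♯3 is not a chord tone.
It is approached by step down from G♯3 and left by step up to G♯3.
Step away and step back to the same note — a neighbor tone (lower neighbor).

Lower neighbor tone.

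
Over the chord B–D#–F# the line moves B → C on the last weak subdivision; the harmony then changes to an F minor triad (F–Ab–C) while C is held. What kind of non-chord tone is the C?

C is an anticipation.

The harmony at that moment is B major triad (B, D#, F#); C is not a chord tone.
It is approached by step up from B and then sustained as the same pitch into the next harmony.
Arriving early and becoming a chord tone when the harmony changes — an anticipation.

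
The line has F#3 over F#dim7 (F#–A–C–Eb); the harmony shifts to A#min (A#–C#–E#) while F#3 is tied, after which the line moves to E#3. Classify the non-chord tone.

F#3 is a suspension.

The harmony at that moment is A# minor triad (A#, C#, E#); F#3 is not a chord tone.
It is held over (the same pitch as the preceding F#3) and left by step down to E#3.
Held over from the previous chord and resolving down by step — a suspension.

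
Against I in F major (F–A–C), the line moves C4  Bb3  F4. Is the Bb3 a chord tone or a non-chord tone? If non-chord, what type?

Non-chord tone — an escape tone.

The harmony at that moment is F major triad (F, A, C); Bb3 is not a chord tone.
It is approached by step down from C4 and left by leap up to F4.
Step in, leap out — an escape tone.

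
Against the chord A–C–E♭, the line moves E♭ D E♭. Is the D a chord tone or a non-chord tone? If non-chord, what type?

The harmony at that moment is A diminished triad (A, C, E♭); D is not a chord tone.
It is approached by step down from E♭ and left by step up to E♭.
Step away and step back to the same note — a neighbor tone (lower neighbor).

Non-chord tone — a neighbor tone.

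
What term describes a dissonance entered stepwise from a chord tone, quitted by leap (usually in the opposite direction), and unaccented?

Escape tone.

Approach: by step. Departure: by leap. Metric position: weak.
Step in, leap out, from a weak position — an escape tone (échappée). (It is the mirror image of the appoggiatura, which leaps in and steps out on a strong beat.)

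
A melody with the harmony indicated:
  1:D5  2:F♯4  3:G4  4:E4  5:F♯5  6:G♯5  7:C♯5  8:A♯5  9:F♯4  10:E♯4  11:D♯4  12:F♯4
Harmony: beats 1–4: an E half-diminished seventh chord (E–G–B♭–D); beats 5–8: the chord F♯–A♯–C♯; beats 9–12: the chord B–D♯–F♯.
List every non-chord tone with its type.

The harmony at that moment is E half-diminished seventh chord (E, G, B♭, D); F♯4 is not a chord tone.
It is approached by leap down from D5 and left by step up to G4.
Leap in, step out — an appoggiatura.
The harmony at that moment is F♯ major triad (F♯, A♯, C♯); G♯5 is not a chord tone.
It is approached by step up from F♯5 and left by leap down to C♯5.
Step in, leap out — an escape tone.
The harmony at that moment is B major triad (B, D♯, F♯); E♯4 is not a chord tone.
It is approached by step down from F♯4 and left by step down to D♯4.
Step in, step out in the same direction — a passing tone.

F♯4 (beat 2) — appoggiatura; G♯5 (beat 6) — escape tone; E♯4 (beat 10) — passing tone.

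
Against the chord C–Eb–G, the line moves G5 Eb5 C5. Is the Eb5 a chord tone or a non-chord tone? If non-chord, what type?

Chord tone (the third of C minor triad).

C minor triad contains C, Eb, G; Eb is the third, so it is a chord tone.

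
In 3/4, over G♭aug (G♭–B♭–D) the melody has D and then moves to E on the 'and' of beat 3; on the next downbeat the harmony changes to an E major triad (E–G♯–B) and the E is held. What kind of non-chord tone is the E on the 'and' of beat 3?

The harmony at that moment is G♭ augmented triad (G♭, B♭, D); E is not a chord tone.
It is approached by step up from D and then sustained as the same pitch into the next harmony.
Arriving early and becoming a chord tone when the harmony changes — an anticipation.

Anticipation.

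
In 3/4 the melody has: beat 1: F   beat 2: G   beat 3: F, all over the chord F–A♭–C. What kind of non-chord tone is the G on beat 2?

Upper neighbor tone.

The harmony at that moment is F minor triad (F, A♭, C); G is not a chord tone.
It is approached by step up from F and left by step down to F.
Step away and step back to the same note — a neighbor tone (upper neighbor).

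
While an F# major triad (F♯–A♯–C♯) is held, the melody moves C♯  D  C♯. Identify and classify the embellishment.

The harmony at that moment is F♯ major triad (F♯, A♯, C♯); D is not a chord tone.
It is approached by step up from C♯ and left by step down to C♯.
Step away and step back to the same note — a neighbor tone (upper neighbor).

D is a neighbor tone.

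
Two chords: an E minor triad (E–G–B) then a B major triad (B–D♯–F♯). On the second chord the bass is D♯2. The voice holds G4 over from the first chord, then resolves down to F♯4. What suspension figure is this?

At the second chord the bass is D♯2. The suspended G4 lies a fourth above the bass; after resolving down by step to F♯4, the interval above the bass becomes a third.
Suspension figures are named by those two intervals: 4–3.

4–3 suspension.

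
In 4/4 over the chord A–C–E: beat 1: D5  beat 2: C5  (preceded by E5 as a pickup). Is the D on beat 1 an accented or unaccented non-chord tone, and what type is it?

Accented passing tone.

The harmony at that moment is A minor triad (A, C, E); D5 is not a chord tone.
It is approached by step down from E5 and left by step down to C5.
Step in, step out in the same direction — a passing tone.
It falls on the downbeat, so it is accented.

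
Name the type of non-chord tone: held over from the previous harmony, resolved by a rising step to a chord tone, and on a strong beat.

Approach: by preparation — the pitch is first a chord tone, then held (tied or repeated) while the harmony changes under it. Departure: up by step. Metric position: strong.
A prepared dissonance that resolves upward by step — a retardation. (The same figure resolving downward would be a suspension.)

Retardation.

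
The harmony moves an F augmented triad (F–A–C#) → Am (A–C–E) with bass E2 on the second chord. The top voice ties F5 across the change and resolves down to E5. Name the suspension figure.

At the second chord the bass is E2. The suspended F5 lies a ninth above the bass; after resolving down by step to E5, the interval above the bass becomes an octave.
Suspension figures are named by those two intervals: 9–8.

9–8 suspension.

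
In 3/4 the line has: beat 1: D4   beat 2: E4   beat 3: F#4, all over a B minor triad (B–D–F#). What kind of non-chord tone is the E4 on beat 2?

Passing tone.

The harmony at that moment is B minor triad (B, D, F#); E4 is not a chord tone.
It is approached by step up from D4 and left by step up to F#4.
Step in, step out in the same direction — a passing tone.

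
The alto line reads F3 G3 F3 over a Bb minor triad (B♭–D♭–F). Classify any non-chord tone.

The harmony at that moment is B♭ minor triad (B♭, D♭, F); G3 is not a chord tone.
It is approached by step up from F3 and left by step down to F3.
Step away and step back to the same note — a neighbor tone (upper neighbor).

G3 is a neighbor tone.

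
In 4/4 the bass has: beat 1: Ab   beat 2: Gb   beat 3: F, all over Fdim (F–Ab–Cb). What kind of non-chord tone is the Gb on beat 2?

The harmony at that moment is F diminished triad (F, Ab, Cb); Gb is not a chord tone.
It is approached by step down from Ab and left by step down to F.
Step in, step out in the same direction — a passing tone.

Passing tone.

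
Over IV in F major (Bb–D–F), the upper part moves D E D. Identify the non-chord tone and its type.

The harmony at that moment is Bb major triad (Bb, D, F); E is not a chord tone.
It is approached by step up from D and left by step down to D.
Step away and step back to the same note — a neighbor tone (upper neighbor).

E is a neighbor tone.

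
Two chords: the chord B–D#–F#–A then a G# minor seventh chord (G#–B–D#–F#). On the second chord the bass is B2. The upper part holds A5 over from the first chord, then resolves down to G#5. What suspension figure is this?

7–6 suspension.

At the second chord the bass is B2. The suspended A5 lies a seventh above the bass; after resolving down by step to G#5, the interval above the bass becomes a sixth.
Suspension figures are named by those two intervals: 7–6.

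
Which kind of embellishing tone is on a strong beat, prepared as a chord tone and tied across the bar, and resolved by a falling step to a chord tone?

Approach: by preparation — the pitch is first a chord tone, then held (tied or repeated) while the harmony changes under it. Departure: down by step. Metric position: strong.
A prepared dissonance that resolves downward by step — a suspension. (The same figure resolving upward would be a retardation.)

Suspension.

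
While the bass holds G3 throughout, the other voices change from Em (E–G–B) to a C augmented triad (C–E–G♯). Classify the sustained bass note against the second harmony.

Pedal tone (pedal point).

The harmony at that moment is C augmented triad (C, E, G♯); G3 is not a chord tone.
It is held over (the same pitch as the preceding G3) and then sustained as the same pitch into the next harmony.
Sustained through a change of harmony — a pedal tone.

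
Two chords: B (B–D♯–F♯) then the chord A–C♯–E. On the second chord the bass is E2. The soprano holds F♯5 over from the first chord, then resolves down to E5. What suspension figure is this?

At the second chord the bass is E2. The suspended F♯5 lies a ninth above the bass; after resolving down by step to E5, the interval above the bass becomes an octave.
Suspension figures are named by those two intervals: 9–8.

9–8 suspension.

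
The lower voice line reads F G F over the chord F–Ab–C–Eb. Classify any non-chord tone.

The harmony at that moment is F minor seventh chord (F, Ab, C, Eb); G is not a chord tone.
It is approached by step up from F and left by step down to F.
Step away and step back to the same note — a neighbor tone (upper neighbor).

G is a neighbor tone.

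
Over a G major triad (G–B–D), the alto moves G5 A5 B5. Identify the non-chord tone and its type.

The harmony at that moment is G major triad (G, B, D); A5 is not a chord tone.
It is approached by step up from G5 and left by step up to B5.
Step in, step out in the same direction — a passing tone.

A5 is a passing tone.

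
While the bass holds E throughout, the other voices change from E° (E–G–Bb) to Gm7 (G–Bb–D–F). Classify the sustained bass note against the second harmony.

The harmony at that moment is G minor seventh chord (G, Bb, D, F); E is not a chord tone.
It is held over (the same pitch as the preceding E) and then sustained as the same pitch into the next harmony.
Sustained through a change of harmony — a pedal tone.

Pedal tone (pedal point).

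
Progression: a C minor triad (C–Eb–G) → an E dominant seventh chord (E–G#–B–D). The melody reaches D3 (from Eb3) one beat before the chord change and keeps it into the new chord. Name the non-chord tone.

The harmony at that moment is C minor triad (C, Eb, G); D3 is not a chord tone.
It is approached by step down from Eb3 and then sustained as the same pitch into the next harmony.
Arriving early and becoming a chord tone when the harmony changes — an anticipation.

D3 is an anticipation.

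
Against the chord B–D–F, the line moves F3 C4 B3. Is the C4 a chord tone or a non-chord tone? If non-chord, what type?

Non-chord tone — an appoggiatura.

The harmony at that moment is B diminished triad (B, D, F); C4 is not a chord tone.
It is approached by leap up from F3 and left by step down to B3.
Leap in, step out — an appoggiatura.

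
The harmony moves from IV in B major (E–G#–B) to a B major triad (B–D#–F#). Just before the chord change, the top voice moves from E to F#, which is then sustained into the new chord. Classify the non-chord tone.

F# is an anticipation.

The harmony at that moment is E major triad (E, G#, B); F# is not a chord tone.
It is approached by step up from E and then sustained as the same pitch into the next harmony.
Arriving early and becoming a chord tone when the harmony changes — an anticipation.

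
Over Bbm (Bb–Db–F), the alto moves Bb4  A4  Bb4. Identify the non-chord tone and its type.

A4 is a neighbor tone.

The harmony at that moment is Bb minor triad (Bb, Db, F); A4 is not a chord tone.
It is approached by step down from Bb4 and left by step up to Bb4.
Step away and step back to the same note — a neighbor tone (lower neighbor).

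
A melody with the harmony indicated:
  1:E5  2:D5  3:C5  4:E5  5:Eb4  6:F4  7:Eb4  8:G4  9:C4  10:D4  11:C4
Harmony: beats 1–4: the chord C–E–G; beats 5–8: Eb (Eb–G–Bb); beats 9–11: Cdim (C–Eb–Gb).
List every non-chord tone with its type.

The harmony at that moment is C major triad (C, E, G); D5 is not a chord tone.
It is approached by step down from E5 and left by step down to C5.
Step in, step out in the same direction — a passing tone.
The harmony at that moment is Eb major triad (Eb, G, Bb); F4 is not a chord tone.
It is approached by step up from Eb4 and left by step down to Eb4.
Step away and step back to the same note — a neighbor tone (upper neighbor).
The harmony at that moment is C diminished triad (C, Eb, Gb); D4 is not a chord tone.
It is approached by step up from C4 and left by step down to C4.
Step away and step back to the same note — a neighbor tone (upper neighbor).

D5 (beat 2) — passing tone; F4 (beat 6) — neighbor tone; D4 (beat 10) — neighbor tone.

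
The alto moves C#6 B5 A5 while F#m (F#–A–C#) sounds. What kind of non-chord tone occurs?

B5 is a passing tone.

The harmony at that moment is F# minor triad (F#, A, C#); B5 is not a chord tone.
It is approached by step down from C#6 and left by step down to A5.
Step in, step out in the same direction — a passing tone.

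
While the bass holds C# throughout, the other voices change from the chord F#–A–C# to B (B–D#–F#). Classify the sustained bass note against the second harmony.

Pedal tone (pedal point).

The harmony at that moment is B major triad (B, D#, F#); C# is not a chord tone.
It is held over (the same pitch as the preceding C#) and then sustained as the same pitch into the next harmony.
Sustained through a change of harmony — a pedal tone.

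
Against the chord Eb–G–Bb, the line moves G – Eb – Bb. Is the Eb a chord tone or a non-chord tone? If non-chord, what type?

Eb major triad contains Eb, G, Bb; Eb is the root, so it is a chord tone.

Chord tone (the root of Eb major triad).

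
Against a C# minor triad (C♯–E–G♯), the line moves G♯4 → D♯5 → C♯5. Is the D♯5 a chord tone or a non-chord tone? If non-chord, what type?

Non-chord tone — an appoggiatura.

The harmony at that moment is C♯ minor triad (C♯, E, G♯); D♯5 is not a chord tone.
It is approached by leap up from G♯4 and left by step down to C♯5.
Leap in, step out — an appoggiatura.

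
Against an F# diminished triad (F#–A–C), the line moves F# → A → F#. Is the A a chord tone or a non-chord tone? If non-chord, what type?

F# diminished triad contains F#, A, C; A is the third, so it is a chord tone.

Chord tone (the third of F# diminished triad).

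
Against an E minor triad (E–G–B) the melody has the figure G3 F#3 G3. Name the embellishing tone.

F#3 is a neighbor tone.

The harmony at that moment is E minor triad (E, G, B); F#3 is not a chord tone.
It is approached by step down from G3 and left by step up to G3.
Step away and step back to the same note — a neighbor tone (lower neighbor).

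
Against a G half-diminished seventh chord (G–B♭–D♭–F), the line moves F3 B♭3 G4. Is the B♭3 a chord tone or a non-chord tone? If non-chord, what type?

G half-diminished seventh chord contains G, B♭, D♭, F; B♭ is the third, so it is a chord tone.

Chord tone (the third of G half-diminished seventh chord).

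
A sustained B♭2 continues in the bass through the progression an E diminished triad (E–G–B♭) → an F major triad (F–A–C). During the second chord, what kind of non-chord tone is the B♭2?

The harmony at that moment is F major triad (F, A, C); B♭2 is not a chord tone.
It is held over (the same pitch as the preceding B♭2) and then sustained as the same pitch into the next harmony.
Sustained through a change of harmony — a pedal tone.

Pedal tone (pedal point).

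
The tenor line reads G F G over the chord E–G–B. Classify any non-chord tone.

F is a neighbor tone.

The harmony at that moment is E minor triad (E, G, B); F is not a chord tone.
It is approached by step down from G and left by step up to G.
Step away and step back to the same note — a neighbor tone (lower neighbor).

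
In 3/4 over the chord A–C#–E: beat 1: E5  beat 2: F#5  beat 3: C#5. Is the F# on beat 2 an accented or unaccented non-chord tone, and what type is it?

The harmony at that moment is A major triad (A, C#, E); F#5 is not a chord tone.
It is approached by step up from E5 and left by leap down to C#5.
Step in, leap out — an escape tone.
It falls on a weak beat, so it is unaccented.

Unaccented escape tone.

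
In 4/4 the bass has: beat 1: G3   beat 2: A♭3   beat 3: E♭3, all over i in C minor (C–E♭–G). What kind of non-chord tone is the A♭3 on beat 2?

The harmony at that moment is C minor triad (C, E♭, G); A♭3 is not a chord tone.
It is approached by step up from G3 and left by leap down to E♭3.
Step in, leap out, on a weak beat — an escape tone.

Escape tone.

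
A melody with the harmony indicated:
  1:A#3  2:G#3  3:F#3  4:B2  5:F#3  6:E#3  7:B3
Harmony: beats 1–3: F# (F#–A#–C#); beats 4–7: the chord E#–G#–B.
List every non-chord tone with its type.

G#3 (beat 2) — passing tone; F#3 (beat 5) — appoggiatura.

The harmony at that moment is F# major triad (F#, A#, C#); G#3 is not a chord tone.
It is approached by step down from A#3 and left by step down to F#3.
Step in, step out in the same direction — a passing tone.
The harmony at that moment is E# diminished triad (E#, G#, B); F#3 is not a chord tone.
It is approached by leap up from B2 and left by step down to E#3.
Leap in, step out — an appoggiatura.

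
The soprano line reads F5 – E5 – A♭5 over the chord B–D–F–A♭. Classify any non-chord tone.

The harmony at that moment is B diminished seventh chord (B, D, F, A♭); E5 is not a chord tone.
It is approached by step down from F5 and left by leap up to A♭5.
Step in, leap out — an escape tone.

E5 is an escape tone.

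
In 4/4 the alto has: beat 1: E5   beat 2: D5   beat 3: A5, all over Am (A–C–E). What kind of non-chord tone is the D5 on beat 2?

Escape tone.

The harmony at that moment is A minor triad (A, C, E); D5 is not a chord tone.
It is approached by step down from E5 and left by leap up to A5.
Step in, leap out, on a weak beat — an escape tone.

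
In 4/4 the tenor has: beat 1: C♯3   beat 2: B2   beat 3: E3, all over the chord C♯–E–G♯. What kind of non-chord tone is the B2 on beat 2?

The harmony at that moment is C♯ minor triad (C♯, E, G♯); B2 is not a chord tone.
It is approached by step down from C♯3 and left by leap up to E3.
Step in, leap out, on a weak beat — an escape tone.

Escape tone.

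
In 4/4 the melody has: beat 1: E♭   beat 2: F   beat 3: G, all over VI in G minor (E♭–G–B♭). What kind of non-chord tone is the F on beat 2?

Passing tone.

The harmony at that moment is E♭ major triad (E♭, G, B♭); F is not a chord tone.
It is approached by step up from E♭ and left by step up to G.
Step in, step out in the same direction — a passing tone.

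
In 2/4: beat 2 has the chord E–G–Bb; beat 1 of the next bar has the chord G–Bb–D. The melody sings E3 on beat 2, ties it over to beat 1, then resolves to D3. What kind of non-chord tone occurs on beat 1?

The harmony at that moment is G minor triad (G, Bb, D); E3 is not a chord tone.
It is held over (the same pitch as the preceding E3) and left by step down to D3.
Held over from the previous chord and resolving down by step — a suspension.

Suspension.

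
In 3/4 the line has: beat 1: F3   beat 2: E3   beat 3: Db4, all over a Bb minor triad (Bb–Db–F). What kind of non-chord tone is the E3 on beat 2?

Escape tone.

The harmony at that moment is Bb minor triad (Bb, Db, F); E3 is not a chord tone.
It is approached by step down from F3 and left by leap up to Db4.
Step in, leap out, on a weak beat — an escape tone.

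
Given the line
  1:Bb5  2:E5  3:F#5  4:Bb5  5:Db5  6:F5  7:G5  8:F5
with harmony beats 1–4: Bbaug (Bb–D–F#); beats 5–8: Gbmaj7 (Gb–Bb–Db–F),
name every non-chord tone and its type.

E5 (beat 2) — appoggiatura; G5 (beat 7) — neighbor tone.

The harmony at that moment is Bb augmented triad (Bb, D, F#); E5 is not a chord tone.
It is approached by leap down from Bb5 and left by step up to F#5.
Leap in, step out — an appoggiatura.
The harmony at that moment is Gb major seventh chord (Gb, Bb, Db, F); G5 is not a chord tone.
It is approached by step up from F5 and left by step down to F5.
Step away and step back to the same note — a neighbor tone (upper neighbor).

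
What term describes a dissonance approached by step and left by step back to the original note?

Approach: by step. Departure: by step in the opposite direction, back to the starting pitch.
Stepwise on both sides but reversing to return to the same chord tone — a neighbor tone. (Had it continued onward in the same direction it would be a passing tone instead.)

Neighbor tone.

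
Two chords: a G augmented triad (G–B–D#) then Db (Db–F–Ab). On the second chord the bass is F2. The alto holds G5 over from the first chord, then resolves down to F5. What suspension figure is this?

9–8 suspension.

At the second chord the bass is F2. The suspended G5 lies a ninth above the bass; after resolving down by step to F5, the interval above the bass becomes an octave.
Suspension figures are named by those two intervals: 9–8.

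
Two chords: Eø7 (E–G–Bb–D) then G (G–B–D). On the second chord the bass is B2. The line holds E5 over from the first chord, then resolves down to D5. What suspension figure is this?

At the second chord the bass is B2. The suspended E5 lies a fourth above the bass; after resolving down by step to D5, the interval above the bass becomes a third.
Suspension figures are named by those two intervals: 4–3.

4–3 suspension.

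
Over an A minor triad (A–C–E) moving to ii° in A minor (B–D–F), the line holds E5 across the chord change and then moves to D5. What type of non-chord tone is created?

E5 is a suspension.

The harmony at that moment is B diminished triad (B, D, F); E5 is not a chord tone.
It is held over (the same pitch as the preceding E5) and left by step down to D5.
Held over from the previous chord and resolving down by step — a suspension.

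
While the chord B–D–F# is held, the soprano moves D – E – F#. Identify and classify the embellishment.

The harmony at that moment is B minor triad (B, D, F#); E is not a chord tone.
It is approached by step up from D and left by step up to F#.
Step in, step out in the same direction — a passing tone.

E is a passing tone.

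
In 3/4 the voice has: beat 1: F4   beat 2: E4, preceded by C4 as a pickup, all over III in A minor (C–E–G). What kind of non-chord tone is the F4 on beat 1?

The harmony at that moment is C major triad (C, E, G); F4 is not a chord tone.
It is approached by leap up from C4 and left by step down to E4.
Leap in, step out, metrically accented — an appoggiatura.

Appoggiatura.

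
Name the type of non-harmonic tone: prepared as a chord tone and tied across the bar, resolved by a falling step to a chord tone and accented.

Suspension.

Approach: by preparation — the pitch is first a chord tone, then held (tied or repeated) while the harmony changes under it. Departure: down by step. Metric position: strong.
A prepared dissonance that resolves downward by step — a suspension. (The same figure resolving upward would be a retardation.)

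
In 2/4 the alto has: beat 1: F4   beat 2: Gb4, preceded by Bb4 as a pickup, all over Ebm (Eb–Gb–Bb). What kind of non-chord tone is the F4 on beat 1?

Appoggiatura.

The harmony at that moment is Eb minor triad (Eb, Gb, Bb); F4 is not a chord tone.
It is approached by leap down from Bb4 and left by step up to Gb4.
Leap in, step out, metrically accented — an appoggiatura.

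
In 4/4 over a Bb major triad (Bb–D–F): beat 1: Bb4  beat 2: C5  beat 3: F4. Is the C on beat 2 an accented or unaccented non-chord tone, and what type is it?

The harmony at that moment is Bb major triad (Bb, D, F); C5 is not a chord tone.
It is approached by step up from Bb4 and left by leap down to F4.
Step in, leap out — an escape tone.
It falls on a weak beat, so it is unaccented.

Unaccented escape tone.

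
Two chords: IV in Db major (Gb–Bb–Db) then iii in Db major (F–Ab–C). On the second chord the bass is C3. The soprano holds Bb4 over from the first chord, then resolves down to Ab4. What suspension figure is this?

7–6 suspension.

At the second chord the bass is C3. The suspended Bb4 lies a seventh above the bass; after resolving down by step to Ab4, the interval above the bass becomes a sixth.
Suspension figures are named by those two intervals: 7–6.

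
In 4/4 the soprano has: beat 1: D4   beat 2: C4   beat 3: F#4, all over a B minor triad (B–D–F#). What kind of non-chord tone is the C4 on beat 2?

The harmony at that moment is B minor triad (B, D, F#); C4 is not a chord tone.
It is approached by step down from D4 and left by leap up to F#4.
Step in, leap out, on a weak beat — an escape tone.

Escape tone.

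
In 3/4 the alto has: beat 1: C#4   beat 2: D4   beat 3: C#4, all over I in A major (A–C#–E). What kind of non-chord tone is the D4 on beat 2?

Upper neighbor tone.

The harmony at that moment is A major triad (A, C#, E); D4 is not a chord tone.
It is approached by step up from C#4 and left by step down to C#4.
Step away and step back to the same note — a neighbor tone (upper neighbor).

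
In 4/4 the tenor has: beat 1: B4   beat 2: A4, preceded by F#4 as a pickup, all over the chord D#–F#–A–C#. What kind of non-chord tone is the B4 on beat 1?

Appoggiatura.

The harmony at that moment is D# half-diminished seventh chord (D#, F#, A, C#); B4 is not a chord tone.
It is approached by leap up from F#4 and left by step down to A4.
Leap in, step out, metrically accented — an appoggiatura.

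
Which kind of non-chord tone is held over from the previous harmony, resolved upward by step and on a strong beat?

Retardation.

Approach: by preparation — the pitch is first a chord tone, then held (tied or repeated) while the harmony changes under it. Departure: up by step. Metric position: strong.
A prepared dissonance that resolves upward by step — a retardation. (The same figure resolving downward would be a suspension.)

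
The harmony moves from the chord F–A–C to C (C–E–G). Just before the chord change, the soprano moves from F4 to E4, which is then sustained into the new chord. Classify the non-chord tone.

E4 is an anticipation.

The harmony at that moment is F major triad (F, A, C); E4 is not a chord tone.
It is approached by step down from F4 and then sustained as the same pitch into the next harmony.
Arriving early and becoming a chord tone when the harmony changes — an anticipation.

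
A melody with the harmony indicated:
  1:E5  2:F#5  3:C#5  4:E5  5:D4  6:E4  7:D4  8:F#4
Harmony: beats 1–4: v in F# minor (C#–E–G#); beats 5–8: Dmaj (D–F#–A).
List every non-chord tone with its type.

The harmony at that moment is C# minor triad (C#, E, G#); F#5 is not a chord tone.
It is approached by step up from E5 and left by leap down to C#5.
Step in, leap out — an escape tone.
The harmony at that moment is D major triad (D, F#, A); E4 is not a chord tone.
It is approached by step up from D4 and left by step down to D4.
Step away and step back to the same note — a neighbor tone (upper neighbor).

F#5 (beat 2) — escape tone; E4 (beat 6) — neighbor tone.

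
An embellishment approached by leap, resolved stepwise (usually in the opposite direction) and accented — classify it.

Approach: by leap. Departure: by step. Metric position: strong.
Leap in, step out, in a metrically strong position — an appoggiatura. (It is the mirror image of the escape tone, which steps in and leaps out from a weak position.)

Appoggiatura.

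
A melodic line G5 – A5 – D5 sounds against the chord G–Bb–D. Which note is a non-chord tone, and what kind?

The harmony at that moment is G minor triad (G, Bb, D); A5 is not a chord tone.
It is approached by step up from G5 and left by leap down to D5.
Step in, leap out — an escape tone.

A5 is an escape tone.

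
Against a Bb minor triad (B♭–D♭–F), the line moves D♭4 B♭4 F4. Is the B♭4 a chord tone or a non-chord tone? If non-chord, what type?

Bb minor triad contains B♭, D♭, F; B♭ is the root, so it is a chord tone.

Chord tone (the root of Bb minor triad).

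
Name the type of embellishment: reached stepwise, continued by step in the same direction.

Passing tone.

Approach: by step. Departure: by step, continuing in the same direction.
Stepwise on both sides with no change of direction means the note fills in the space between two different chord tones — a passing tone. (Had it turned back to its starting note it would be a neighbor tone instead.)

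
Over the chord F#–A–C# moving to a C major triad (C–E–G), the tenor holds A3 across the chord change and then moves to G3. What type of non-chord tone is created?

The harmony at that moment is C major triad (C, E, G); A3 is not a chord tone.
It is held over (the same pitch as the preceding A3) and left by step down to G3.
Held over from the previous chord and resolving down by step — a suspension.

A3 is a suspension.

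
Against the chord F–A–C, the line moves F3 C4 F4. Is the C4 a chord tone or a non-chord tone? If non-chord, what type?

F major triad contains F, A, C; C is the fifth, so it is a chord tone.

Chord tone (the fifth of F major triad).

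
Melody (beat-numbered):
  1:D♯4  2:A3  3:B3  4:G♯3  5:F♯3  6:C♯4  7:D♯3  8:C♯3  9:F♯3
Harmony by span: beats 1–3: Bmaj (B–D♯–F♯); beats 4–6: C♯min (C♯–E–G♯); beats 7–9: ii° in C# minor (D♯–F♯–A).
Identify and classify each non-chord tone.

The harmony at that moment is B major triad (B, D♯, F♯); A3 is not a chord tone.
It is approached by leap down from D♯4 and left by step up to B3.
Leap in, step out — an appoggiatura.
The harmony at that moment is C♯ minor triad (C♯, E, G♯); F♯3 is not a chord tone.
It is approached by step down from G♯3 and left by leap up to C♯4.
Step in, leap out — an escape tone.
The harmony at that moment is D♯ diminished triad (D♯, F♯, A); C♯3 is not a chord tone.
It is approached by step down from D♯3 and left by leap up to F♯3.
Step in, leap out — an escape tone.

A3 (beat 2) — appoggiatura; F♯3 (beat 5) — escape tone; C♯3 (beat 8) — escape tone.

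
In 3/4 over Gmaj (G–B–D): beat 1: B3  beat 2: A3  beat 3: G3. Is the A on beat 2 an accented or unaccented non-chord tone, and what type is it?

Unaccented passing tone.

The harmony at that moment is G major triad (G, B, D); A3 is not a chord tone.
It is approached by step down from B3 and left by step down to G3.
Step in, step out in the same direction — a passing tone.
It falls on a weak beat, so it is unaccented.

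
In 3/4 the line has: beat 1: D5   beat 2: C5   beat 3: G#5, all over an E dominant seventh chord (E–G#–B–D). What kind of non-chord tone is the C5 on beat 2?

Escape tone.

The harmony at that moment is E dominant seventh chord (E, G#, B, D); C5 is not a chord tone.
It is approached by step down from D5 and left by leap up to G#5.
Step in, leap out, on a weak beat — an escape tone.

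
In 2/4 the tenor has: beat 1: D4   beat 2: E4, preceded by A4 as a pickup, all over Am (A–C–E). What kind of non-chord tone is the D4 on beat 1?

The harmony at that moment is A minor triad (A, C, E); D4 is not a chord tone.
It is approached by leap down from A4 and left by step up to E4.
Leap in, step out, metrically accented — an appoggiatura.

Appoggiatura.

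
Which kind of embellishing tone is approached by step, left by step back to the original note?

Neighbor tone.

Approach: by step. Departure: by step in the opposite direction, back to the starting pitch.
Stepwise on both sides but reversing to return to the same chord tone — a neighbor tone. (Had it continued onward in the same direction it would be a passing tone instead.)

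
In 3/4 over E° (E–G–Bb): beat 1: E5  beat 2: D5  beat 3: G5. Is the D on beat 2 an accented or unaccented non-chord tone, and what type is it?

The harmony at that moment is E diminished triad (E, G, Bb); D5 is not a chord tone.
It is approached by step down from E5 and left by leap up to G5.
Step in, leap out — an escape tone.
It falls on a weak beat, so it is unaccented.

Unaccented escape tone.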